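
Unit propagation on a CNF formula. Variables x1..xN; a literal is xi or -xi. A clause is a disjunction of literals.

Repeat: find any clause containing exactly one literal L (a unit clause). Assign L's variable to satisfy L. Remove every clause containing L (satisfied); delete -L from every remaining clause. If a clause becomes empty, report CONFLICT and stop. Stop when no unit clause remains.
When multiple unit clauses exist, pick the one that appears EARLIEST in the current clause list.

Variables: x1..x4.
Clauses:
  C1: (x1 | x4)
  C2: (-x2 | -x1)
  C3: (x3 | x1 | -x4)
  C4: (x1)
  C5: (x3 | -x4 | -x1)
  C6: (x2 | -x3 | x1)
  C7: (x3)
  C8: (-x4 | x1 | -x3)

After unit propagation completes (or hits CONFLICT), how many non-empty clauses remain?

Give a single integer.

Answer: 0

Derivation:
unit clause [1] forces x1=T; simplify:
  drop -1 from [-2, -1] -> [-2]
  drop -1 from [3, -4, -1] -> [3, -4]
  satisfied 5 clause(s); 3 remain; assigned so far: [1]
unit clause [-2] forces x2=F; simplify:
  satisfied 1 clause(s); 2 remain; assigned so far: [1, 2]
unit clause [3] forces x3=T; simplify:
  satisfied 2 clause(s); 0 remain; assigned so far: [1, 2, 3]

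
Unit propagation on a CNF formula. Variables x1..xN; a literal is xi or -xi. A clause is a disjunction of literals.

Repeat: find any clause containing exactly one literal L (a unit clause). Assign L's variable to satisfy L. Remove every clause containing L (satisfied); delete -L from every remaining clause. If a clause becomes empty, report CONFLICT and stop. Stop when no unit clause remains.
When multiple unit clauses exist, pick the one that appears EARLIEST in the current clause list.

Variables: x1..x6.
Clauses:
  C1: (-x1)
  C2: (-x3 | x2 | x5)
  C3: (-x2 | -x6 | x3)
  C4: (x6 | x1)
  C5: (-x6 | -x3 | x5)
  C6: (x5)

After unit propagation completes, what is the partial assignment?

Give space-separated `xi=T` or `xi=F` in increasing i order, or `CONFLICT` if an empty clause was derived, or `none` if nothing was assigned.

Answer: x1=F x5=T x6=T

Derivation:
unit clause [-1] forces x1=F; simplify:
  drop 1 from [6, 1] -> [6]
  satisfied 1 clause(s); 5 remain; assigned so far: [1]
unit clause [6] forces x6=T; simplify:
  drop -6 from [-2, -6, 3] -> [-2, 3]
  drop -6 from [-6, -3, 5] -> [-3, 5]
  satisfied 1 clause(s); 4 remain; assigned so far: [1, 6]
unit clause [5] forces x5=T; simplify:
  satisfied 3 clause(s); 1 remain; assigned so far: [1, 5, 6]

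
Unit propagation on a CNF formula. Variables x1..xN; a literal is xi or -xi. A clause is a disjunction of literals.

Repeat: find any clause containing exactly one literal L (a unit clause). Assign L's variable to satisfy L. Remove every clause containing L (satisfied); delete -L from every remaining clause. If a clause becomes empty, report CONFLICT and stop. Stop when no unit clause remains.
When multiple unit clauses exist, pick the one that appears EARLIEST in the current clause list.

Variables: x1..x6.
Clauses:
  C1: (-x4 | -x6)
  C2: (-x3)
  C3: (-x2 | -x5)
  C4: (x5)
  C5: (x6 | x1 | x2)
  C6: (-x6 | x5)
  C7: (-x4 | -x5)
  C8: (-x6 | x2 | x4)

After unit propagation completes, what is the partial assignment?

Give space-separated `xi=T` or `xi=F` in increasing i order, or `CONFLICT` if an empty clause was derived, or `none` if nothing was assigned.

unit clause [-3] forces x3=F; simplify:
  satisfied 1 clause(s); 7 remain; assigned so far: [3]
unit clause [5] forces x5=T; simplify:
  drop -5 from [-2, -5] -> [-2]
  drop -5 from [-4, -5] -> [-4]
  satisfied 2 clause(s); 5 remain; assigned so far: [3, 5]
unit clause [-2] forces x2=F; simplify:
  drop 2 from [6, 1, 2] -> [6, 1]
  drop 2 from [-6, 2, 4] -> [-6, 4]
  satisfied 1 clause(s); 4 remain; assigned so far: [2, 3, 5]
unit clause [-4] forces x4=F; simplify:
  drop 4 from [-6, 4] -> [-6]
  satisfied 2 clause(s); 2 remain; assigned so far: [2, 3, 4, 5]
unit clause [-6] forces x6=F; simplify:
  drop 6 from [6, 1] -> [1]
  satisfied 1 clause(s); 1 remain; assigned so far: [2, 3, 4, 5, 6]
unit clause [1] forces x1=T; simplify:
  satisfied 1 clause(s); 0 remain; assigned so far: [1, 2, 3, 4, 5, 6]

Answer: x1=T x2=F x3=F x4=F x5=T x6=F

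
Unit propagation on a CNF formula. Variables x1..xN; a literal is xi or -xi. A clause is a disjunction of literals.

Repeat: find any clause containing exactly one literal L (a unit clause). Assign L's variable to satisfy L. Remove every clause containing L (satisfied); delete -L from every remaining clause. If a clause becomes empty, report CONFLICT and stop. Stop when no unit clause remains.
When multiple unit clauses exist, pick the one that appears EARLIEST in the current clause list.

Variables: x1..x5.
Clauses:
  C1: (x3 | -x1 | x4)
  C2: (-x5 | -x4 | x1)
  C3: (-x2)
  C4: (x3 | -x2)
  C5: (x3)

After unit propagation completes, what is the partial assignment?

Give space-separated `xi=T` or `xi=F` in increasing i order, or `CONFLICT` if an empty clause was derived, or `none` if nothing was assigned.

Answer: x2=F x3=T

Derivation:
unit clause [-2] forces x2=F; simplify:
  satisfied 2 clause(s); 3 remain; assigned so far: [2]
unit clause [3] forces x3=T; simplify:
  satisfied 2 clause(s); 1 remain; assigned so far: [2, 3]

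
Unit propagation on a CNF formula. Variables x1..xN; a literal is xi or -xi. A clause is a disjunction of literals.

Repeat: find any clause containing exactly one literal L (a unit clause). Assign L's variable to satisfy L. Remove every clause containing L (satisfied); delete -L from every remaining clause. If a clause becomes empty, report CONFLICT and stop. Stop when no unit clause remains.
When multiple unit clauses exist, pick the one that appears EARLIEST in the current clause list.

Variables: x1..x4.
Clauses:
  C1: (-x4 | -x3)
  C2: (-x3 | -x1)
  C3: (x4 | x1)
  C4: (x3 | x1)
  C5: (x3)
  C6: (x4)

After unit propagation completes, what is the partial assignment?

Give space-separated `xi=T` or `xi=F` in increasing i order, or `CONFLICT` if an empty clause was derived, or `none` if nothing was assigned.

unit clause [3] forces x3=T; simplify:
  drop -3 from [-4, -3] -> [-4]
  drop -3 from [-3, -1] -> [-1]
  satisfied 2 clause(s); 4 remain; assigned so far: [3]
unit clause [-4] forces x4=F; simplify:
  drop 4 from [4, 1] -> [1]
  drop 4 from [4] -> [] (empty!)
  satisfied 1 clause(s); 3 remain; assigned so far: [3, 4]
CONFLICT (empty clause)

Answer: CONFLICT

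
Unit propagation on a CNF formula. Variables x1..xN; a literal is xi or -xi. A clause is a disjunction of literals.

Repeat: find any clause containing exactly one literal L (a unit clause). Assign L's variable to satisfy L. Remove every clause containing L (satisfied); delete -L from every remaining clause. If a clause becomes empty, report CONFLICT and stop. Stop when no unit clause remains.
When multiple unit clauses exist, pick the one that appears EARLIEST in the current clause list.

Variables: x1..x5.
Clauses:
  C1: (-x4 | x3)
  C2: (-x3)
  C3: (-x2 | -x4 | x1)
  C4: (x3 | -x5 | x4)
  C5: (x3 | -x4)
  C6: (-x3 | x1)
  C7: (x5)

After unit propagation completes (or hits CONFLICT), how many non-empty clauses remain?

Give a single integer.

Answer: 0

Derivation:
unit clause [-3] forces x3=F; simplify:
  drop 3 from [-4, 3] -> [-4]
  drop 3 from [3, -5, 4] -> [-5, 4]
  drop 3 from [3, -4] -> [-4]
  satisfied 2 clause(s); 5 remain; assigned so far: [3]
unit clause [-4] forces x4=F; simplify:
  drop 4 from [-5, 4] -> [-5]
  satisfied 3 clause(s); 2 remain; assigned so far: [3, 4]
unit clause [-5] forces x5=F; simplify:
  drop 5 from [5] -> [] (empty!)
  satisfied 1 clause(s); 1 remain; assigned so far: [3, 4, 5]
CONFLICT (empty clause)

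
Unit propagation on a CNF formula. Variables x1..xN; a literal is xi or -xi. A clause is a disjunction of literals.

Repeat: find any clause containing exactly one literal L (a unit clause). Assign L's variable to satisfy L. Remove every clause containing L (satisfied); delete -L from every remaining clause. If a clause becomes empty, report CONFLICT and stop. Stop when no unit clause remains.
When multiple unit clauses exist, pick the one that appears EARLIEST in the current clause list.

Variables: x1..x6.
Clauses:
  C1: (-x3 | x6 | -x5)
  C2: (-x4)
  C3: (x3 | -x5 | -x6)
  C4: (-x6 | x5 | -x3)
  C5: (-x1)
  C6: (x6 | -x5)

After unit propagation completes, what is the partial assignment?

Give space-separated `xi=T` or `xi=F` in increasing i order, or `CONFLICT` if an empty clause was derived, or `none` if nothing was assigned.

unit clause [-4] forces x4=F; simplify:
  satisfied 1 clause(s); 5 remain; assigned so far: [4]
unit clause [-1] forces x1=F; simplify:
  satisfied 1 clause(s); 4 remain; assigned so far: [1, 4]

Answer: x1=F x4=F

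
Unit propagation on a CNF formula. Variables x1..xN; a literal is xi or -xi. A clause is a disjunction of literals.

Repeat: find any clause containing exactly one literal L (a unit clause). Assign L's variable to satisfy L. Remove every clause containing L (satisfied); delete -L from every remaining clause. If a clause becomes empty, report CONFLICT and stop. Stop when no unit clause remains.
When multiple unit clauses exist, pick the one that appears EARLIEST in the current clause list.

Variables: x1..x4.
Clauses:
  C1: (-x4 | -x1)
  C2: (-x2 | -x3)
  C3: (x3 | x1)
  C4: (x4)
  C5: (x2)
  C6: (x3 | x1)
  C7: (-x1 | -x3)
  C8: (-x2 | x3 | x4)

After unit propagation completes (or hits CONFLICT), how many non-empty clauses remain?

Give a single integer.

unit clause [4] forces x4=T; simplify:
  drop -4 from [-4, -1] -> [-1]
  satisfied 2 clause(s); 6 remain; assigned so far: [4]
unit clause [-1] forces x1=F; simplify:
  drop 1 from [3, 1] -> [3]
  drop 1 from [3, 1] -> [3]
  satisfied 2 clause(s); 4 remain; assigned so far: [1, 4]
unit clause [3] forces x3=T; simplify:
  drop -3 from [-2, -3] -> [-2]
  satisfied 2 clause(s); 2 remain; assigned so far: [1, 3, 4]
unit clause [-2] forces x2=F; simplify:
  drop 2 from [2] -> [] (empty!)
  satisfied 1 clause(s); 1 remain; assigned so far: [1, 2, 3, 4]
CONFLICT (empty clause)

Answer: 0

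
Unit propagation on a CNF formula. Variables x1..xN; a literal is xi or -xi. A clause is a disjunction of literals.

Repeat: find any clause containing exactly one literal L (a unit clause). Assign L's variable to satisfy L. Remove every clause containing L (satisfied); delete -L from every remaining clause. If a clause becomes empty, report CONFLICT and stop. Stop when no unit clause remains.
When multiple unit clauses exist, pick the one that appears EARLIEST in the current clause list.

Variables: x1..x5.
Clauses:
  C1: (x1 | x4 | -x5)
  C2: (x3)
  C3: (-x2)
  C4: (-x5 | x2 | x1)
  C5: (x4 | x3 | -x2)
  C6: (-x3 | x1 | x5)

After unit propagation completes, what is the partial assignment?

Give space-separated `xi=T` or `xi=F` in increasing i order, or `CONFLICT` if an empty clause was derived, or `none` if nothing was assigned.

Answer: x2=F x3=T

Derivation:
unit clause [3] forces x3=T; simplify:
  drop -3 from [-3, 1, 5] -> [1, 5]
  satisfied 2 clause(s); 4 remain; assigned so far: [3]
unit clause [-2] forces x2=F; simplify:
  drop 2 from [-5, 2, 1] -> [-5, 1]
  satisfied 1 clause(s); 3 remain; assigned so far: [2, 3]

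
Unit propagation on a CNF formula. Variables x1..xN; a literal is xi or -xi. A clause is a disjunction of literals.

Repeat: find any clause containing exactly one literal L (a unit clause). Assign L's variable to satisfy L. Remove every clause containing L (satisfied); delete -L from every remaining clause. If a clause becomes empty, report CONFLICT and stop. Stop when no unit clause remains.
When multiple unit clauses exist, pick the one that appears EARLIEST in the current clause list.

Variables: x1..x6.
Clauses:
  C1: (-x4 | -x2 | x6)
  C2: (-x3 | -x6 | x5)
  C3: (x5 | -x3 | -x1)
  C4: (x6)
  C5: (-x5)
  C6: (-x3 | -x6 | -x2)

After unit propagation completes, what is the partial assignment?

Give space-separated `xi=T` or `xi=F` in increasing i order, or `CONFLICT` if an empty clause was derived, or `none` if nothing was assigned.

unit clause [6] forces x6=T; simplify:
  drop -6 from [-3, -6, 5] -> [-3, 5]
  drop -6 from [-3, -6, -2] -> [-3, -2]
  satisfied 2 clause(s); 4 remain; assigned so far: [6]
unit clause [-5] forces x5=F; simplify:
  drop 5 from [-3, 5] -> [-3]
  drop 5 from [5, -3, -1] -> [-3, -1]
  satisfied 1 clause(s); 3 remain; assigned so far: [5, 6]
unit clause [-3] forces x3=F; simplify:
  satisfied 3 clause(s); 0 remain; assigned so far: [3, 5, 6]

Answer: x3=F x5=F x6=T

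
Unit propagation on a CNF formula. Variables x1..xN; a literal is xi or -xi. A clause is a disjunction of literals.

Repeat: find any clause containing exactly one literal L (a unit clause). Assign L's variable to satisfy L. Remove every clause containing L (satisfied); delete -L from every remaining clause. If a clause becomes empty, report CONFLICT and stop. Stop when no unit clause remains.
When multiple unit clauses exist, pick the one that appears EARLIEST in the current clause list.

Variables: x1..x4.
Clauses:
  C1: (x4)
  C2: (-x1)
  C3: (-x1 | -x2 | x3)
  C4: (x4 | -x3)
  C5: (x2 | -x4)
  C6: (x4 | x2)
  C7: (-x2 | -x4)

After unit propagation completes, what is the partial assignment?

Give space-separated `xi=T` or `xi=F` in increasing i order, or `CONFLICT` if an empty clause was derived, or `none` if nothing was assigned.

unit clause [4] forces x4=T; simplify:
  drop -4 from [2, -4] -> [2]
  drop -4 from [-2, -4] -> [-2]
  satisfied 3 clause(s); 4 remain; assigned so far: [4]
unit clause [-1] forces x1=F; simplify:
  satisfied 2 clause(s); 2 remain; assigned so far: [1, 4]
unit clause [2] forces x2=T; simplify:
  drop -2 from [-2] -> [] (empty!)
  satisfied 1 clause(s); 1 remain; assigned so far: [1, 2, 4]
CONFLICT (empty clause)

Answer: CONFLICT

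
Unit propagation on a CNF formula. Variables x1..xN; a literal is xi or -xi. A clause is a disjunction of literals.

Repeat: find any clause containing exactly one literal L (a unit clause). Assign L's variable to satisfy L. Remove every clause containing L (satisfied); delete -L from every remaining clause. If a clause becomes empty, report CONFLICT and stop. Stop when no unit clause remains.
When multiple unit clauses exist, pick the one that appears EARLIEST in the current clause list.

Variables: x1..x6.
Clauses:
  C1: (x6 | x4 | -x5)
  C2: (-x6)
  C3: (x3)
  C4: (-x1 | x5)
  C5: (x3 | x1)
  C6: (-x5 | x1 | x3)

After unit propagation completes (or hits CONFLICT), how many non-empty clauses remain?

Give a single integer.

unit clause [-6] forces x6=F; simplify:
  drop 6 from [6, 4, -5] -> [4, -5]
  satisfied 1 clause(s); 5 remain; assigned so far: [6]
unit clause [3] forces x3=T; simplify:
  satisfied 3 clause(s); 2 remain; assigned so far: [3, 6]

Answer: 2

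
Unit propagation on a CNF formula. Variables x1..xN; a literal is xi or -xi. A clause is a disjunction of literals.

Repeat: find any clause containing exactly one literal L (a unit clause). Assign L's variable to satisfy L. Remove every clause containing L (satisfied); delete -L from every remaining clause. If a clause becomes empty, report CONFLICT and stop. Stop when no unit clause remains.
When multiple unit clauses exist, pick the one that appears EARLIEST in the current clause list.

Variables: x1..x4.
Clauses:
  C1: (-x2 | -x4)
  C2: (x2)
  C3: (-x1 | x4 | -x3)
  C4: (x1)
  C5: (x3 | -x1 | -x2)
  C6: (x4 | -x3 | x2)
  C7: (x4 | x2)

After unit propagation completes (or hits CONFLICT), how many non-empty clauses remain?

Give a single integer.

unit clause [2] forces x2=T; simplify:
  drop -2 from [-2, -4] -> [-4]
  drop -2 from [3, -1, -2] -> [3, -1]
  satisfied 3 clause(s); 4 remain; assigned so far: [2]
unit clause [-4] forces x4=F; simplify:
  drop 4 from [-1, 4, -3] -> [-1, -3]
  satisfied 1 clause(s); 3 remain; assigned so far: [2, 4]
unit clause [1] forces x1=T; simplify:
  drop -1 from [-1, -3] -> [-3]
  drop -1 from [3, -1] -> [3]
  satisfied 1 clause(s); 2 remain; assigned so far: [1, 2, 4]
unit clause [-3] forces x3=F; simplify:
  drop 3 from [3] -> [] (empty!)
  satisfied 1 clause(s); 1 remain; assigned so far: [1, 2, 3, 4]
CONFLICT (empty clause)

Answer: 0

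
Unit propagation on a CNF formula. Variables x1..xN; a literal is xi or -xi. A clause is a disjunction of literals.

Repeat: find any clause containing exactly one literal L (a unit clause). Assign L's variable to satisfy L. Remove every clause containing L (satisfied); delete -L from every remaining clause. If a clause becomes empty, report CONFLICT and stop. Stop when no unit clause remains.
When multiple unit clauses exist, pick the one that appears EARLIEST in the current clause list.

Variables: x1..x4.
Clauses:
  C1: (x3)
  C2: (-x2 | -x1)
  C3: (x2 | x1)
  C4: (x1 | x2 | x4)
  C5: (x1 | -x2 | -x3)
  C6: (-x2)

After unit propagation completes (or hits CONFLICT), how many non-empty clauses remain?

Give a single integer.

Answer: 0

Derivation:
unit clause [3] forces x3=T; simplify:
  drop -3 from [1, -2, -3] -> [1, -2]
  satisfied 1 clause(s); 5 remain; assigned so far: [3]
unit clause [-2] forces x2=F; simplify:
  drop 2 from [2, 1] -> [1]
  drop 2 from [1, 2, 4] -> [1, 4]
  satisfied 3 clause(s); 2 remain; assigned so far: [2, 3]
unit clause [1] forces x1=T; simplify:
  satisfied 2 clause(s); 0 remain; assigned so far: [1, 2, 3]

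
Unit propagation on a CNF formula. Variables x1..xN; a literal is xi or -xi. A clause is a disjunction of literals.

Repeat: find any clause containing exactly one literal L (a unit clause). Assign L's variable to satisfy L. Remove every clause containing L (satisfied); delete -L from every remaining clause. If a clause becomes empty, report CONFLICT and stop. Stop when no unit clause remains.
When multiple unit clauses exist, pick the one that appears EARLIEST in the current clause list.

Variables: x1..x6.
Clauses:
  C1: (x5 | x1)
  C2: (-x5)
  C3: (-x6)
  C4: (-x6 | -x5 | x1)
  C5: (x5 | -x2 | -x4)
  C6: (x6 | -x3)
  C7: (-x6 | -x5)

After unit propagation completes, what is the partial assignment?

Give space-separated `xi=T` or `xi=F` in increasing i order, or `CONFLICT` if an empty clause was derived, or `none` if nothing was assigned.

unit clause [-5] forces x5=F; simplify:
  drop 5 from [5, 1] -> [1]
  drop 5 from [5, -2, -4] -> [-2, -4]
  satisfied 3 clause(s); 4 remain; assigned so far: [5]
unit clause [1] forces x1=T; simplify:
  satisfied 1 clause(s); 3 remain; assigned so far: [1, 5]
unit clause [-6] forces x6=F; simplify:
  drop 6 from [6, -3] -> [-3]
  satisfied 1 clause(s); 2 remain; assigned so far: [1, 5, 6]
unit clause [-3] forces x3=F; simplify:
  satisfied 1 clause(s); 1 remain; assigned so far: [1, 3, 5, 6]

Answer: x1=T x3=F x5=F x6=F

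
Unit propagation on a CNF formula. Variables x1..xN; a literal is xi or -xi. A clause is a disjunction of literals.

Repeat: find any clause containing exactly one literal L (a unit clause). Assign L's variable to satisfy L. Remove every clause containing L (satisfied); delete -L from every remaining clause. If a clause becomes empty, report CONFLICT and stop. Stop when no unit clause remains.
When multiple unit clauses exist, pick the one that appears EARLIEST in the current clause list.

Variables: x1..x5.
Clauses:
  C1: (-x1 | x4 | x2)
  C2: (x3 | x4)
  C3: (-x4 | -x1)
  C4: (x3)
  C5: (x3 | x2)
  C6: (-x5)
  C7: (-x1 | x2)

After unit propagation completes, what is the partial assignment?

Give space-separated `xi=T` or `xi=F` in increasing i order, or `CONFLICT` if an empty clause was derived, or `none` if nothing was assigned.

Answer: x3=T x5=F

Derivation:
unit clause [3] forces x3=T; simplify:
  satisfied 3 clause(s); 4 remain; assigned so far: [3]
unit clause [-5] forces x5=F; simplify:
  satisfied 1 clause(s); 3 remain; assigned so far: [3, 5]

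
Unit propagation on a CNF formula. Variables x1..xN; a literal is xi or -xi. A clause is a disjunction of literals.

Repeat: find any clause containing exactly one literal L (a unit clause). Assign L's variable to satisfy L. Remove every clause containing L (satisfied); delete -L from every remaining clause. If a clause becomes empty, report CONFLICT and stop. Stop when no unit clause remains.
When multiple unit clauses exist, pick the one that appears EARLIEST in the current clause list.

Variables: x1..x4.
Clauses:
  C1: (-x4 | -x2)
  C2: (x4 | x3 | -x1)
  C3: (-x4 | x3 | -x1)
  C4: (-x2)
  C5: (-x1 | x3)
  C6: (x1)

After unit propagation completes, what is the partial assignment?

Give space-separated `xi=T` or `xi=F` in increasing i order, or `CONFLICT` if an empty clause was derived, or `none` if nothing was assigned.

Answer: x1=T x2=F x3=T

Derivation:
unit clause [-2] forces x2=F; simplify:
  satisfied 2 clause(s); 4 remain; assigned so far: [2]
unit clause [1] forces x1=T; simplify:
  drop -1 from [4, 3, -1] -> [4, 3]
  drop -1 from [-4, 3, -1] -> [-4, 3]
  drop -1 from [-1, 3] -> [3]
  satisfied 1 clause(s); 3 remain; assigned so far: [1, 2]
unit clause [3] forces x3=T; simplify:
  satisfied 3 clause(s); 0 remain; assigned so far: [1, 2, 3]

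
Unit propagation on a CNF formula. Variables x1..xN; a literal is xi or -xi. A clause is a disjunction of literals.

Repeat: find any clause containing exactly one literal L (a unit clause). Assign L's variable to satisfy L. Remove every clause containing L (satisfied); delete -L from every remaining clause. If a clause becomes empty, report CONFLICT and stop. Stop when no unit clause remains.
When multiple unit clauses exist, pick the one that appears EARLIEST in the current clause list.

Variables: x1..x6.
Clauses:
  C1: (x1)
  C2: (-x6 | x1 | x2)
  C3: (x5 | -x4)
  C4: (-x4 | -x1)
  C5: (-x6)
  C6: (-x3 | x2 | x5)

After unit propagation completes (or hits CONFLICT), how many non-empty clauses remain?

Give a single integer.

unit clause [1] forces x1=T; simplify:
  drop -1 from [-4, -1] -> [-4]
  satisfied 2 clause(s); 4 remain; assigned so far: [1]
unit clause [-4] forces x4=F; simplify:
  satisfied 2 clause(s); 2 remain; assigned so far: [1, 4]
unit clause [-6] forces x6=F; simplify:
  satisfied 1 clause(s); 1 remain; assigned so far: [1, 4, 6]

Answer: 1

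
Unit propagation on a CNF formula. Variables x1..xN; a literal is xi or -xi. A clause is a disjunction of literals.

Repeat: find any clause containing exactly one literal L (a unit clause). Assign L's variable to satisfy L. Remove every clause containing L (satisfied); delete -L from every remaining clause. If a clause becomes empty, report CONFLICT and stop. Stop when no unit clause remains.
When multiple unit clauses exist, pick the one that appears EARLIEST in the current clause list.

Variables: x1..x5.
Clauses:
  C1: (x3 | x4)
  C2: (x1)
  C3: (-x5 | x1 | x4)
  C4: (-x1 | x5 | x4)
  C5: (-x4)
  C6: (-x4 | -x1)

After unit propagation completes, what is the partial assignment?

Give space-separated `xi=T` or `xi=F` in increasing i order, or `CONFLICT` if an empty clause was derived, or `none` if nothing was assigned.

Answer: x1=T x3=T x4=F x5=T

Derivation:
unit clause [1] forces x1=T; simplify:
  drop -1 from [-1, 5, 4] -> [5, 4]
  drop -1 from [-4, -1] -> [-4]
  satisfied 2 clause(s); 4 remain; assigned so far: [1]
unit clause [-4] forces x4=F; simplify:
  drop 4 from [3, 4] -> [3]
  drop 4 from [5, 4] -> [5]
  satisfied 2 clause(s); 2 remain; assigned so far: [1, 4]
unit clause [3] forces x3=T; simplify:
  satisfied 1 clause(s); 1 remain; assigned so far: [1, 3, 4]
unit clause [5] forces x5=T; simplify:
  satisfied 1 clause(s); 0 remain; assigned so far: [1, 3, 4, 5]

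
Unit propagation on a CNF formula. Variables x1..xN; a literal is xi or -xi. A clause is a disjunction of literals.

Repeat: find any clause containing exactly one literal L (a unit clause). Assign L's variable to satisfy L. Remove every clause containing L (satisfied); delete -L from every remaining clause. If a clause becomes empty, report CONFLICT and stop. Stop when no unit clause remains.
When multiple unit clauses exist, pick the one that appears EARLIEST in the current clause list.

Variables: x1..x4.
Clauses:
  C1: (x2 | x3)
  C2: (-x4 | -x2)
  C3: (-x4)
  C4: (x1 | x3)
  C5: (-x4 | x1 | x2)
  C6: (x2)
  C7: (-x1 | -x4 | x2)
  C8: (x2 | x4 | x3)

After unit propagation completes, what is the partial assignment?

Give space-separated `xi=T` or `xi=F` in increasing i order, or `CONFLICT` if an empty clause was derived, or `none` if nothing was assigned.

unit clause [-4] forces x4=F; simplify:
  drop 4 from [2, 4, 3] -> [2, 3]
  satisfied 4 clause(s); 4 remain; assigned so far: [4]
unit clause [2] forces x2=T; simplify:
  satisfied 3 clause(s); 1 remain; assigned so far: [2, 4]

Answer: x2=T x4=F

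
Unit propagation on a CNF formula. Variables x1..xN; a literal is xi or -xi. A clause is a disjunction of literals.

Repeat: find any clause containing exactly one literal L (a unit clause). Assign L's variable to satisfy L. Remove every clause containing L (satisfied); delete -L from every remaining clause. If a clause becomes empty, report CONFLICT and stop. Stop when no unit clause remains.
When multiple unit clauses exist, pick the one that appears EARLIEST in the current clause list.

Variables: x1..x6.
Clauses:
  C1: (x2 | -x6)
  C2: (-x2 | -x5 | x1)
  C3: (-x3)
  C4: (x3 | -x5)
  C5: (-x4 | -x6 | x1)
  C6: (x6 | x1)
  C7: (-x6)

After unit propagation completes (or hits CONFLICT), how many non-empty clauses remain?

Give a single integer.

unit clause [-3] forces x3=F; simplify:
  drop 3 from [3, -5] -> [-5]
  satisfied 1 clause(s); 6 remain; assigned so far: [3]
unit clause [-5] forces x5=F; simplify:
  satisfied 2 clause(s); 4 remain; assigned so far: [3, 5]
unit clause [-6] forces x6=F; simplify:
  drop 6 from [6, 1] -> [1]
  satisfied 3 clause(s); 1 remain; assigned so far: [3, 5, 6]
unit clause [1] forces x1=T; simplify:
  satisfied 1 clause(s); 0 remain; assigned so far: [1, 3, 5, 6]

Answer: 0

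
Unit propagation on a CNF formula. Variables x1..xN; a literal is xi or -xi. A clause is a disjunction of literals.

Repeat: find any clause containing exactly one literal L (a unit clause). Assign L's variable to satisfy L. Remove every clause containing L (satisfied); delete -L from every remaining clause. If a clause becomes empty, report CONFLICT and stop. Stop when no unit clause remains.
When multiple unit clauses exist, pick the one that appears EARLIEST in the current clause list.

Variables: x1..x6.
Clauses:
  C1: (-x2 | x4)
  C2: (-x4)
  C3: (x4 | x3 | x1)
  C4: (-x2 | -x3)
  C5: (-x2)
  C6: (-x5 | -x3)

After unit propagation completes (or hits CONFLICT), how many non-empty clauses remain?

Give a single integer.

Answer: 2

Derivation:
unit clause [-4] forces x4=F; simplify:
  drop 4 from [-2, 4] -> [-2]
  drop 4 from [4, 3, 1] -> [3, 1]
  satisfied 1 clause(s); 5 remain; assigned so far: [4]
unit clause [-2] forces x2=F; simplify:
  satisfied 3 clause(s); 2 remain; assigned so far: [2, 4]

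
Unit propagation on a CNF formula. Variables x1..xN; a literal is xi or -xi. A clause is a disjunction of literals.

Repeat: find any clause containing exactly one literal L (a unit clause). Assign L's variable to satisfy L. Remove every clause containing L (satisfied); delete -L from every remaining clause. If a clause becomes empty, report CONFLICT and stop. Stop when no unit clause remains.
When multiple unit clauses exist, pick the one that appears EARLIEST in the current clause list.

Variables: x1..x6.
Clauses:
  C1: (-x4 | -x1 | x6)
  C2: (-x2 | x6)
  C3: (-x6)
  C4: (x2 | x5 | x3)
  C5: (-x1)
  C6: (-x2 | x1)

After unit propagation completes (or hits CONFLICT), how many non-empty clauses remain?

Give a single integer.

unit clause [-6] forces x6=F; simplify:
  drop 6 from [-4, -1, 6] -> [-4, -1]
  drop 6 from [-2, 6] -> [-2]
  satisfied 1 clause(s); 5 remain; assigned so far: [6]
unit clause [-2] forces x2=F; simplify:
  drop 2 from [2, 5, 3] -> [5, 3]
  satisfied 2 clause(s); 3 remain; assigned so far: [2, 6]
unit clause [-1] forces x1=F; simplify:
  satisfied 2 clause(s); 1 remain; assigned so far: [1, 2, 6]

Answer: 1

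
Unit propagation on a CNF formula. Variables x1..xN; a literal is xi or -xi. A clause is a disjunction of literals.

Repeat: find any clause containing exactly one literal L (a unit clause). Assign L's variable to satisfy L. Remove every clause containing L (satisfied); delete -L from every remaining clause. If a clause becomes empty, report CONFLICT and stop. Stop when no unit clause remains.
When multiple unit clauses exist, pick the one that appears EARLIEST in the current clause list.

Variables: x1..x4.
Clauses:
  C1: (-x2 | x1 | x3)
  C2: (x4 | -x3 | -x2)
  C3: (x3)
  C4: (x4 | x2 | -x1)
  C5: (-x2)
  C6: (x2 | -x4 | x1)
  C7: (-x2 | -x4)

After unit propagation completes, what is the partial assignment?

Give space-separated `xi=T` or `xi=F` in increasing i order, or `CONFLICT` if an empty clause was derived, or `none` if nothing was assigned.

Answer: x2=F x3=T

Derivation:
unit clause [3] forces x3=T; simplify:
  drop -3 from [4, -3, -2] -> [4, -2]
  satisfied 2 clause(s); 5 remain; assigned so far: [3]
unit clause [-2] forces x2=F; simplify:
  drop 2 from [4, 2, -1] -> [4, -1]
  drop 2 from [2, -4, 1] -> [-4, 1]
  satisfied 3 clause(s); 2 remain; assigned so far: [2, 3]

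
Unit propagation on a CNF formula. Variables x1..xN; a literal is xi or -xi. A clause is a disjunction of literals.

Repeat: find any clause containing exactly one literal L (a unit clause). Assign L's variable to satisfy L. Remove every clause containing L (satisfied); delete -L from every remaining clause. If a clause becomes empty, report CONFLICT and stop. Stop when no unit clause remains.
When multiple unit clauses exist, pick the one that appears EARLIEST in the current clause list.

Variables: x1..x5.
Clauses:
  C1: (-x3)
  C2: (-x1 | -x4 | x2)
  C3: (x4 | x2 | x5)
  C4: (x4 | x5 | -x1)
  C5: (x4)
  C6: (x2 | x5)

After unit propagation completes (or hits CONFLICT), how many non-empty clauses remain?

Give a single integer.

unit clause [-3] forces x3=F; simplify:
  satisfied 1 clause(s); 5 remain; assigned so far: [3]
unit clause [4] forces x4=T; simplify:
  drop -4 from [-1, -4, 2] -> [-1, 2]
  satisfied 3 clause(s); 2 remain; assigned so far: [3, 4]

Answer: 2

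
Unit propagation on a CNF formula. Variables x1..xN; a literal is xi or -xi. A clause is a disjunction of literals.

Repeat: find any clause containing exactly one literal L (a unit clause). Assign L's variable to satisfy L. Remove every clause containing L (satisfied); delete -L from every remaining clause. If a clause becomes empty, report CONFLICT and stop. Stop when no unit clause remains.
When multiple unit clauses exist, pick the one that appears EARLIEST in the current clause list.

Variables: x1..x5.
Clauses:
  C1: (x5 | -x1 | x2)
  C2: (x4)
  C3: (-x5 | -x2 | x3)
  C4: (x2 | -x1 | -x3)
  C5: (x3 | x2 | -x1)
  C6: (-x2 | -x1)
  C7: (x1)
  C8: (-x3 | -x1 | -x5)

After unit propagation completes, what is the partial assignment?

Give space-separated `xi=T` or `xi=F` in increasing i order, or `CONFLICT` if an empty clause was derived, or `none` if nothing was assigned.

Answer: CONFLICT

Derivation:
unit clause [4] forces x4=T; simplify:
  satisfied 1 clause(s); 7 remain; assigned so far: [4]
unit clause [1] forces x1=T; simplify:
  drop -1 from [5, -1, 2] -> [5, 2]
  drop -1 from [2, -1, -3] -> [2, -3]
  drop -1 from [3, 2, -1] -> [3, 2]
  drop -1 from [-2, -1] -> [-2]
  drop -1 from [-3, -1, -5] -> [-3, -5]
  satisfied 1 clause(s); 6 remain; assigned so far: [1, 4]
unit clause [-2] forces x2=F; simplify:
  drop 2 from [5, 2] -> [5]
  drop 2 from [2, -3] -> [-3]
  drop 2 from [3, 2] -> [3]
  satisfied 2 clause(s); 4 remain; assigned so far: [1, 2, 4]
unit clause [5] forces x5=T; simplify:
  drop -5 from [-3, -5] -> [-3]
  satisfied 1 clause(s); 3 remain; assigned so far: [1, 2, 4, 5]
unit clause [-3] forces x3=F; simplify:
  drop 3 from [3] -> [] (empty!)
  satisfied 2 clause(s); 1 remain; assigned so far: [1, 2, 3, 4, 5]
CONFLICT (empty clause)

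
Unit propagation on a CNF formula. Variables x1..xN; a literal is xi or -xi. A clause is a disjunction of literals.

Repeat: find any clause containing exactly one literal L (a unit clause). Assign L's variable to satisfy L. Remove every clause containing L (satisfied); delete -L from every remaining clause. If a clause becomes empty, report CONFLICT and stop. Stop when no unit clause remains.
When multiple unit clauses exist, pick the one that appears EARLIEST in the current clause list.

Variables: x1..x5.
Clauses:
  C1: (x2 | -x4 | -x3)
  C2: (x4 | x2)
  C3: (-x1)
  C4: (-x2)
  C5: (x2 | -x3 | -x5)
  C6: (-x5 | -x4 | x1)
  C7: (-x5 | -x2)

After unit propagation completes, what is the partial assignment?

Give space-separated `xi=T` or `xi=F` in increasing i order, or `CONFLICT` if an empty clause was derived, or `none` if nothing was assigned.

unit clause [-1] forces x1=F; simplify:
  drop 1 from [-5, -4, 1] -> [-5, -4]
  satisfied 1 clause(s); 6 remain; assigned so far: [1]
unit clause [-2] forces x2=F; simplify:
  drop 2 from [2, -4, -3] -> [-4, -3]
  drop 2 from [4, 2] -> [4]
  drop 2 from [2, -3, -5] -> [-3, -5]
  satisfied 2 clause(s); 4 remain; assigned so far: [1, 2]
unit clause [4] forces x4=T; simplify:
  drop -4 from [-4, -3] -> [-3]
  drop -4 from [-5, -4] -> [-5]
  satisfied 1 clause(s); 3 remain; assigned so far: [1, 2, 4]
unit clause [-3] forces x3=F; simplify:
  satisfied 2 clause(s); 1 remain; assigned so far: [1, 2, 3, 4]
unit clause [-5] forces x5=F; simplify:
  satisfied 1 clause(s); 0 remain; assigned so far: [1, 2, 3, 4, 5]

Answer: x1=F x2=F x3=F x4=T x5=F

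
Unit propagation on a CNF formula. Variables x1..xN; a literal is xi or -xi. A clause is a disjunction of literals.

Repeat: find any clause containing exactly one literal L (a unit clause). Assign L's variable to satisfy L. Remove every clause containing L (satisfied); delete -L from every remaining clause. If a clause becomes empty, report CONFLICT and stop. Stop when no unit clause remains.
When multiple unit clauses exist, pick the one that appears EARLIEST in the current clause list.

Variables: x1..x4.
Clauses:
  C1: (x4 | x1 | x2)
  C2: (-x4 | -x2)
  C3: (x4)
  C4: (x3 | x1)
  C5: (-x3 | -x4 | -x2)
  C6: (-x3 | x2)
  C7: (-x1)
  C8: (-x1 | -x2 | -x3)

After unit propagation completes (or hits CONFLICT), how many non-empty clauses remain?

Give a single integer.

Answer: 0

Derivation:
unit clause [4] forces x4=T; simplify:
  drop -4 from [-4, -2] -> [-2]
  drop -4 from [-3, -4, -2] -> [-3, -2]
  satisfied 2 clause(s); 6 remain; assigned so far: [4]
unit clause [-2] forces x2=F; simplify:
  drop 2 from [-3, 2] -> [-3]
  satisfied 3 clause(s); 3 remain; assigned so far: [2, 4]
unit clause [-3] forces x3=F; simplify:
  drop 3 from [3, 1] -> [1]
  satisfied 1 clause(s); 2 remain; assigned so far: [2, 3, 4]
unit clause [1] forces x1=T; simplify:
  drop -1 from [-1] -> [] (empty!)
  satisfied 1 clause(s); 1 remain; assigned so far: [1, 2, 3, 4]
CONFLICT (empty clause)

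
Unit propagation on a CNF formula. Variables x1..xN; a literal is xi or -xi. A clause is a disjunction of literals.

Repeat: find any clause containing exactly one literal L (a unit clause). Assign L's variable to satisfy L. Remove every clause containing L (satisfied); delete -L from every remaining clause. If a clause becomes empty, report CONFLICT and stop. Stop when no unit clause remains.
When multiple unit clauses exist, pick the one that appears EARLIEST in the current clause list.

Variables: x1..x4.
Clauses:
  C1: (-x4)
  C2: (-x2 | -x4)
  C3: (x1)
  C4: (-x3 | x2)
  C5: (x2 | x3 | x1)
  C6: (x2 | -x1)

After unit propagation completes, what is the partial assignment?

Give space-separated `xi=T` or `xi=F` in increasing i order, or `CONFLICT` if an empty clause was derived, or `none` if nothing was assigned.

Answer: x1=T x2=T x4=F

Derivation:
unit clause [-4] forces x4=F; simplify:
  satisfied 2 clause(s); 4 remain; assigned so far: [4]
unit clause [1] forces x1=T; simplify:
  drop -1 from [2, -1] -> [2]
  satisfied 2 clause(s); 2 remain; assigned so far: [1, 4]
unit clause [2] forces x2=T; simplify:
  satisfied 2 clause(s); 0 remain; assigned so far: [1, 2, 4]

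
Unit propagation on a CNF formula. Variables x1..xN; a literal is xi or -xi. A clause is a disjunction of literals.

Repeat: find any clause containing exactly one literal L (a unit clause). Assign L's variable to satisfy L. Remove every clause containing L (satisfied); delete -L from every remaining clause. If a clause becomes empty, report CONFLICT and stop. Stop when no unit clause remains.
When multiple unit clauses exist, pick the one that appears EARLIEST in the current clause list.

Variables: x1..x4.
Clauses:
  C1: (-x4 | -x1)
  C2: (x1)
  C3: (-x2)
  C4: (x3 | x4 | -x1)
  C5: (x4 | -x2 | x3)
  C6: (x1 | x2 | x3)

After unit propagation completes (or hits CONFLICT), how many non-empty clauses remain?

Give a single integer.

unit clause [1] forces x1=T; simplify:
  drop -1 from [-4, -1] -> [-4]
  drop -1 from [3, 4, -1] -> [3, 4]
  satisfied 2 clause(s); 4 remain; assigned so far: [1]
unit clause [-4] forces x4=F; simplify:
  drop 4 from [3, 4] -> [3]
  drop 4 from [4, -2, 3] -> [-2, 3]
  satisfied 1 clause(s); 3 remain; assigned so far: [1, 4]
unit clause [-2] forces x2=F; simplify:
  satisfied 2 clause(s); 1 remain; assigned so far: [1, 2, 4]
unit clause [3] forces x3=T; simplify:
  satisfied 1 clause(s); 0 remain; assigned so far: [1, 2, 3, 4]

Answer: 0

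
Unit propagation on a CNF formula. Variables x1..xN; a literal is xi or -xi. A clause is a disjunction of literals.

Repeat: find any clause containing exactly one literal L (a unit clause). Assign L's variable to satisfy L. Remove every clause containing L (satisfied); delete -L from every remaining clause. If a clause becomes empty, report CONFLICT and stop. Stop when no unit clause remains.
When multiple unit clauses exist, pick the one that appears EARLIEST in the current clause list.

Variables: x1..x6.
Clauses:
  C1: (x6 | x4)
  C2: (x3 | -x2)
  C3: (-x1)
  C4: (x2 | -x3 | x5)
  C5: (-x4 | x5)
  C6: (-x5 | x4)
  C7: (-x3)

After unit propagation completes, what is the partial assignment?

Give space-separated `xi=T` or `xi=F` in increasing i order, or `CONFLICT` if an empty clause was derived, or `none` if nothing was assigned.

unit clause [-1] forces x1=F; simplify:
  satisfied 1 clause(s); 6 remain; assigned so far: [1]
unit clause [-3] forces x3=F; simplify:
  drop 3 from [3, -2] -> [-2]
  satisfied 2 clause(s); 4 remain; assigned so far: [1, 3]
unit clause [-2] forces x2=F; simplify:
  satisfied 1 clause(s); 3 remain; assigned so far: [1, 2, 3]

Answer: x1=F x2=F x3=F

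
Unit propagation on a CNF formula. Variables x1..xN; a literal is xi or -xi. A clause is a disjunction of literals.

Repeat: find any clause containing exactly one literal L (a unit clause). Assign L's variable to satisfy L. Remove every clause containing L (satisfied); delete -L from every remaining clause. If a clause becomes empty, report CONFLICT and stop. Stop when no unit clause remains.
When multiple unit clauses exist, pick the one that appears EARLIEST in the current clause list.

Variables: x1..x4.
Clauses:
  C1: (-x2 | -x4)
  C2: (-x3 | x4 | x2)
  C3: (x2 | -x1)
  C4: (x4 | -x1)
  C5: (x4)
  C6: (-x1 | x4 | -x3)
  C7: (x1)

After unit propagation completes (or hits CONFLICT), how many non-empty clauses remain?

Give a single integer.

Answer: 0

Derivation:
unit clause [4] forces x4=T; simplify:
  drop -4 from [-2, -4] -> [-2]
  satisfied 4 clause(s); 3 remain; assigned so far: [4]
unit clause [-2] forces x2=F; simplify:
  drop 2 from [2, -1] -> [-1]
  satisfied 1 clause(s); 2 remain; assigned so far: [2, 4]
unit clause [-1] forces x1=F; simplify:
  drop 1 from [1] -> [] (empty!)
  satisfied 1 clause(s); 1 remain; assigned so far: [1, 2, 4]
CONFLICT (empty clause)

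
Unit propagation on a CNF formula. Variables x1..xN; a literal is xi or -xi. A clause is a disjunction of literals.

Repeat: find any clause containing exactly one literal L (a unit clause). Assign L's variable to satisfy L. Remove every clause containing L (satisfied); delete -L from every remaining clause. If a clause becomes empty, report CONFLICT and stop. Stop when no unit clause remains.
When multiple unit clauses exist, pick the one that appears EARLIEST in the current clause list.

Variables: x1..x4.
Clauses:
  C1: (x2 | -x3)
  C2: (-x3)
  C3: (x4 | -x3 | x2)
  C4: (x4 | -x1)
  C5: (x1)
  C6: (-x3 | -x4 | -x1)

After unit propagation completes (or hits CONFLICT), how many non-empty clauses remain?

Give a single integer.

unit clause [-3] forces x3=F; simplify:
  satisfied 4 clause(s); 2 remain; assigned so far: [3]
unit clause [1] forces x1=T; simplify:
  drop -1 from [4, -1] -> [4]
  satisfied 1 clause(s); 1 remain; assigned so far: [1, 3]
unit clause [4] forces x4=T; simplify:
  satisfied 1 clause(s); 0 remain; assigned so far: [1, 3, 4]

Answer: 0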